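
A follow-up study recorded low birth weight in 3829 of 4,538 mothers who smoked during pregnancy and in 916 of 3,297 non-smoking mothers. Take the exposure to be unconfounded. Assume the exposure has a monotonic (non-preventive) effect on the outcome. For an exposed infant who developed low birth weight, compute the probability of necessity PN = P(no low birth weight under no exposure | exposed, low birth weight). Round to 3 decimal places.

p₁ = P(outcome | exposed) = 3829/4538 = 0.84376
p₀ = P(outcome | unexposed) = 916/3297 = 0.27783
Under exogeneity and monotonicity, PN = (p₁ − p₀) / p₁.
PN = (0.84376 − 0.27783) / 0.84376 = 0.56594 / 0.84376 ≈ 0.6707

PN ≈ 0.671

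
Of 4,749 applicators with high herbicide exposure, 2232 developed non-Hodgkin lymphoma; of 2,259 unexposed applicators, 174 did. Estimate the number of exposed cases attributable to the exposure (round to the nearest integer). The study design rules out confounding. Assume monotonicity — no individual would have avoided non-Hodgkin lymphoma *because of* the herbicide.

p₁ = P(outcome | exposed) = 2232/4749 = 0.46999
p₀ = P(outcome | unexposed) = 174/2259 = 0.077025
PN = (p₁ − p₀)/p₁ = (0.46999 − 0.077025) / 0.46999 ≈ 0.83611.
Attributable cases ≈ PN × (exposed cases) = 0.83611 × 2232 ≈ 1866.21.

about 1866 cases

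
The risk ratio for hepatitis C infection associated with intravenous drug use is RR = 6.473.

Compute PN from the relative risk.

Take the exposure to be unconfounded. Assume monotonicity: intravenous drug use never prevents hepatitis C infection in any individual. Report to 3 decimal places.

PN ≈ 0.846

Under exogeneity and monotonicity, PN = (RR − 1) / RR = 1 − 1/RR.
PN = (6.473 − 1) / 6.473 = 5.473 / 6.473 ≈ 0.8455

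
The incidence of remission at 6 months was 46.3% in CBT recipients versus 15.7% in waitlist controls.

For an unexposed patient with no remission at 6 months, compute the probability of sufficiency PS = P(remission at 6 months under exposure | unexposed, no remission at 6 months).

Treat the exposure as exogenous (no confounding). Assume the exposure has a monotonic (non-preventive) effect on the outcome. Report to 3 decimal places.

PS ≈ 0.363

p₁ = 0.463, p₀ = 0.157.
Under exogeneity and monotonicity, PS = (p₁ − p₀) / (1 − p₀).
PS = (0.463 − 0.157) / (1 − 0.157) = 0.306 / 0.843 ≈ 0.3630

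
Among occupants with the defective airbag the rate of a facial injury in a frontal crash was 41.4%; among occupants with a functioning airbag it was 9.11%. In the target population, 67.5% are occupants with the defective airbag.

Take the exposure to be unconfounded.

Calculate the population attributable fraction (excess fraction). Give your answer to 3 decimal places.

PAF ≈ 0.705

p₁ = 0.414, p₀ = 0.0911.
Overall risk P(Y=1) = π·p₁ + (1−π)·p₀ = 0.675×0.414 + 0.325×0.0911 = 0.30906.
Under exogeneity, PAF = [P(Y=1) − p₀] / P(Y=1).
PAF = (0.30906 − 0.0911) / 0.30906 ≈ 0.7052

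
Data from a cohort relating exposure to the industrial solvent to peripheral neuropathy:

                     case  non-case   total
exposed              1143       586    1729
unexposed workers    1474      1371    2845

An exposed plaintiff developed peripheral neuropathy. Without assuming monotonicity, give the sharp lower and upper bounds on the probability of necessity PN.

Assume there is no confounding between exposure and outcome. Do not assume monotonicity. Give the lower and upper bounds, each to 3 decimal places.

p₁ = P(outcome | exposed) = 1143/1729 = 0.66108
p₀ = P(outcome | unexposed) = 1474/2845 = 0.5181
Under exogeneity alone the bounds on PN are max{0,(p₁−p₀)/p₁} ≤ PN ≤ min{1,(1−p₀)/p₁}.
  lower = (p₁ − p₀)/p₁ = 0.14297 / 0.66108 ≈ 0.2163
  upper = min{1, (1 − p₀)/p₁} = 0.4819 / 0.66108 ≈ 0.7290

0.216 ≤ PN ≤ 0.729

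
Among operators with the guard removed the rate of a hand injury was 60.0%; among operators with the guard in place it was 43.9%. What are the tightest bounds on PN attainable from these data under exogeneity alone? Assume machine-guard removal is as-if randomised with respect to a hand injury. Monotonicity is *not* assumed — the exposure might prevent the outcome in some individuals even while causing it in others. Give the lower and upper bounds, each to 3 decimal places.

p₁ = 0.6, p₀ = 0.439.
Under exogeneity alone the bounds on PN are max{0,(p₁−p₀)/p₁} ≤ PN ≤ min{1,(1−p₀)/p₁}.
  lower = (p₁ − p₀)/p₁ = 0.161 / 0.6 ≈ 0.2683
  upper = min{1, (1 − p₀)/p₁} = 0.561 / 0.6 ≈ 0.9350

0.268 ≤ PN ≤ 0.935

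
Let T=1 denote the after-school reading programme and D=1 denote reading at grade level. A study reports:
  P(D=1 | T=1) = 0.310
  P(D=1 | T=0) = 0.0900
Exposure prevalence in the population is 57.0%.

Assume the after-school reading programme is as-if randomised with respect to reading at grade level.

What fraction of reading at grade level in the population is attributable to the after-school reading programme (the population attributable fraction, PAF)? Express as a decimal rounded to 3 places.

PAF ≈ 0.582

Let p₁ = 0.31, p₀ = 0.09.
Overall risk P(Y=1) = π·p₁ + (1−π)·p₀ = 0.57×0.31 + 0.43×0.09 = 0.2154.
Under exogeneity, PAF = [P(Y=1) − p₀] / P(Y=1).
PAF = (0.2154 − 0.09) / 0.2154 ≈ 0.5822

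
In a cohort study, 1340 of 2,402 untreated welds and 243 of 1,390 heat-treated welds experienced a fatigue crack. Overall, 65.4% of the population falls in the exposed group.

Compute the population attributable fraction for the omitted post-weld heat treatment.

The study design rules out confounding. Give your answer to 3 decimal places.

PAF ≈ 0.589

p₁ = P(outcome | exposed) = 1340/2402 = 0.55787
p₀ = P(outcome | unexposed) = 243/1390 = 0.17482
Overall risk P(Y=1) = π·p₁ + (1−π)·p₀ = 0.654×0.55787 + 0.346×0.17482 = 0.42533.
Under exogeneity, PAF = [P(Y=1) − p₀] / P(Y=1).
PAF = (0.42533 − 0.17482) / 0.42533 ≈ 0.5890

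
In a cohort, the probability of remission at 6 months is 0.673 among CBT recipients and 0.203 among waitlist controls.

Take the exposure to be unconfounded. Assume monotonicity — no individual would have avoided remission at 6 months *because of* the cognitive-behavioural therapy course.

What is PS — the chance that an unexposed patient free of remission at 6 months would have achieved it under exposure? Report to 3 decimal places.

Let p₁ = 0.673, p₀ = 0.203.
Under exogeneity and monotonicity, PS = (p₁ − p₀) / (1 − p₀).
PS = (0.673 − 0.203) / (1 − 0.203) = 0.47 / 0.797 ≈ 0.5897

PS ≈ 0.590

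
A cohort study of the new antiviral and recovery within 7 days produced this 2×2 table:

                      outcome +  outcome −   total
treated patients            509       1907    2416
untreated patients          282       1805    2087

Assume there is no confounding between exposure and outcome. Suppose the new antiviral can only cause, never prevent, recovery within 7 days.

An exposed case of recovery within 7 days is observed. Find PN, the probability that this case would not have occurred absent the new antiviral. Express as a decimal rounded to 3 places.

p₁ = P(outcome | exposed) = 509/2416 = 0.21068
p₀ = P(outcome | unexposed) = 282/2087 = 0.13512
Under exogeneity and monotonicity, PN = (p₁ − p₀) / p₁.
PN = (0.21068 − 0.13512) / 0.21068 = 0.075557 / 0.21068 ≈ 0.3586

PN ≈ 0.359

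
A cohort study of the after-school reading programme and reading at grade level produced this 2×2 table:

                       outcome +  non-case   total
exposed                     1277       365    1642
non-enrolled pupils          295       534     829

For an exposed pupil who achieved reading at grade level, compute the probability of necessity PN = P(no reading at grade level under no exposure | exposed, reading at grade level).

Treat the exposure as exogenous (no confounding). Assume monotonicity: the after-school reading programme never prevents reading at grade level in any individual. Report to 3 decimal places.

p₁ = P(outcome | exposed) = 1277/1642 = 0.77771
p₀ = P(outcome | unexposed) = 295/829 = 0.35585
Under exogeneity and monotonicity, PN = (p₁ − p₀)/p₁.
PN = (0.77771 − 0.35585) / 0.77771 ≈ 0.5424

PN ≈ 0.542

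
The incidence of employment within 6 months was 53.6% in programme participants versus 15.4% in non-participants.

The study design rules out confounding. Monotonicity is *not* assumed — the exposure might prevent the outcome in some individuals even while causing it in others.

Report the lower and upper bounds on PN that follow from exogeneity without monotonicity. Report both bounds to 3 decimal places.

p₁ = 0.536, p₀ = 0.154.
Under exogeneity alone the bounds on PN are max{0,(p₁−p₀)/p₁} ≤ PN ≤ min{1,(1−p₀)/p₁}.
  lower = (p₁ − p₀)/p₁ = 0.382 / 0.536 ≈ 0.7127
  upper = min{1, (1 − p₀)/p₁} = 0.846 / 0.536 ≈ 1.5784 → capped at 1

0.713 ≤ PN ≤ 1.000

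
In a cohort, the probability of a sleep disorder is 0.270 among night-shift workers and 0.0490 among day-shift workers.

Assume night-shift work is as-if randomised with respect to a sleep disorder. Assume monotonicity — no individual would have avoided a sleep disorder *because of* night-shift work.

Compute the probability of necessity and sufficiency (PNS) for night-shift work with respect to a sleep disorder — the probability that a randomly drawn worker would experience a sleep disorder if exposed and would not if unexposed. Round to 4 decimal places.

PNS ≈ 0.2210

Let p₁ = 0.27, p₀ = 0.049.
Under exogeneity and monotonicity, PNS = p₁ − p₀.
PNS = 0.27 − 0.049 = 0.221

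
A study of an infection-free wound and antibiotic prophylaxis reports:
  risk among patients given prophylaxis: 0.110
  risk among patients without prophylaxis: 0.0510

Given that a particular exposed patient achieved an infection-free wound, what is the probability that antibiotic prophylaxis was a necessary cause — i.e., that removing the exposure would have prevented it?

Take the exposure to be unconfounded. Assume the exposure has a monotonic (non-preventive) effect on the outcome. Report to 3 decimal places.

PN ≈ 0.536

Let p₁ = 0.11, p₀ = 0.051.
Under exogeneity and monotonicity, PN = (p₁ − p₀) / p₁.
PN = (0.11 − 0.051) / 0.11 = 0.059 / 0.11 ≈ 0.5364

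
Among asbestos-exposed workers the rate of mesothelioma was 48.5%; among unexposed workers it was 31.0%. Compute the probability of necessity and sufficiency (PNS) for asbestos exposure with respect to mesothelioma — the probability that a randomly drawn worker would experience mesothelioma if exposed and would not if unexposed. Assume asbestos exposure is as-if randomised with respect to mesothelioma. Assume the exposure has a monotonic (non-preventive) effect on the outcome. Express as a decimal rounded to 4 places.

p₁ = 0.485, p₀ = 0.31.
Under exogeneity and monotonicity, PNS = p₁ − p₀.
PNS = 0.485 − 0.31 = 0.175

PNS ≈ 0.1750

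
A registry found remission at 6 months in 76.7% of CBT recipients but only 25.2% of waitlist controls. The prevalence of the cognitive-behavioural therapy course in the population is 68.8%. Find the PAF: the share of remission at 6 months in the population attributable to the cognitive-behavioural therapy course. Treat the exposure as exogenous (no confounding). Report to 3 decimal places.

p₁ = 0.767, p₀ = 0.252.
Overall risk P(Y=1) = π·p₁ + (1−π)·p₀ = 0.688×0.767 + 0.312×0.252 = 0.60632.
Under exogeneity, PAF = [P(Y=1) − p₀] / P(Y=1).
PAF = (0.60632 − 0.252) / 0.60632 ≈ 0.5844

PAF ≈ 0.584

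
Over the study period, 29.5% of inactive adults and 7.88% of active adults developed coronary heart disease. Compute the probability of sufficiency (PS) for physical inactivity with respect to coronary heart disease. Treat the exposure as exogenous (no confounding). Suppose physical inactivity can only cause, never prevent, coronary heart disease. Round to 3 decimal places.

PS ≈ 0.235

p₁ = 0.295, p₀ = 0.0788.
Under exogeneity and monotonicity, PS = (p₁ − p₀) / (1 − p₀).
PS = (0.295 − 0.0788) / (1 − 0.0788) = 0.2162 / 0.9212 ≈ 0.2347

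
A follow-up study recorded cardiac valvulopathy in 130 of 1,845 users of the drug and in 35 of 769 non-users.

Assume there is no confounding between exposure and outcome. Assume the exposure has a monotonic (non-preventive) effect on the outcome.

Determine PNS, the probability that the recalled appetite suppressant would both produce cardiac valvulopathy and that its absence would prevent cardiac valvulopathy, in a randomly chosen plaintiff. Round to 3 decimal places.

p₁ = P(outcome | exposed) = 130/1845 = 0.070461
p₀ = P(outcome | unexposed) = 35/769 = 0.045514
Under exogeneity and monotonicity, PNS = p₁ − p₀.
PNS = 0.070461 − 0.045514 = 0.024947

PNS ≈ 0.025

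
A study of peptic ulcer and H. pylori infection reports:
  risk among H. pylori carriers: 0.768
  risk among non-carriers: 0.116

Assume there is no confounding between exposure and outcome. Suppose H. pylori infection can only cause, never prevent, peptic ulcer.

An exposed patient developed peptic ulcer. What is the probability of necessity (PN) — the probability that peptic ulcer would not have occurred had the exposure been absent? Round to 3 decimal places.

PN ≈ 0.849

Let p₁ = 0.768, p₀ = 0.116.
Under exogeneity and monotonicity, PN = (p₁ − p₀) / p₁.
PN = (0.768 − 0.116) / 0.768 = 0.652 / 0.768 ≈ 0.8490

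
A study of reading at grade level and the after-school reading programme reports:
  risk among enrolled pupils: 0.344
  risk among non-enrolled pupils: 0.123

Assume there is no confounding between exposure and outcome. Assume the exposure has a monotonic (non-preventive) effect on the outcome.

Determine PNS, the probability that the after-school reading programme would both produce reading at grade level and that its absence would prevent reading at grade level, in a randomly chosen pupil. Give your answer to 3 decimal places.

PNS ≈ 0.221

Let p₁ = 0.344, p₀ = 0.123.
Under exogeneity and monotonicity, PNS = p₁ − p₀.
PNS = 0.344 − 0.123 = 0.221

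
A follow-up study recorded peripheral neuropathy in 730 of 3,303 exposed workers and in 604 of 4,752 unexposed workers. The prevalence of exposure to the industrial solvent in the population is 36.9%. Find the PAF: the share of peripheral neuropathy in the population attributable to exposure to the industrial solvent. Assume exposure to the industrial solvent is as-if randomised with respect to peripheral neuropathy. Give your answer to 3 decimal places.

PAF ≈ 0.214

p₁ = P(outcome | exposed) = 730/3303 = 0.22101
p₀ = P(outcome | unexposed) = 604/4752 = 0.1271
Overall risk P(Y=1) = π·p₁ + (1−π)·p₀ = 0.369×0.22101 + 0.631×0.1271 = 0.16176.
Under exogeneity, PAF = [P(Y=1) − p₀] / P(Y=1).
PAF = (0.16176 − 0.1271) / 0.16176 ≈ 0.2142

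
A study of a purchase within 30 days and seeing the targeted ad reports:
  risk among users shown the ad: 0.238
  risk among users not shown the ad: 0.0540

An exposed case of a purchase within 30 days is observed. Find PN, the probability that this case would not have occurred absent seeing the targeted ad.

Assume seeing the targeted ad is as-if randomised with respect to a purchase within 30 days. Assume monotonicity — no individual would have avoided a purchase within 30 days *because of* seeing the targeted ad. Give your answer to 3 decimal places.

PN ≈ 0.773

Let p₁ = 0.238, p₀ = 0.054.
Under exogeneity and monotonicity, PN = (p₁ − p₀) / p₁.
PN = (0.238 − 0.054) / 0.238 = 0.184 / 0.238 ≈ 0.7731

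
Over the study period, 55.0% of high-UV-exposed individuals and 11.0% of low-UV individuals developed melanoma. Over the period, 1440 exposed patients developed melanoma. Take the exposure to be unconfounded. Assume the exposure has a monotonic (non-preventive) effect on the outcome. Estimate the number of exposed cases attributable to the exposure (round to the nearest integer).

p₁ = 0.55, p₀ = 0.11.
PN = (p₁ − p₀)/p₁ = (0.55 − 0.11) / 0.55 ≈ 0.80000.
Attributable cases ≈ PN × (exposed cases) = 0.80000 × 1440 ≈ 1152.00.

about 1152 cases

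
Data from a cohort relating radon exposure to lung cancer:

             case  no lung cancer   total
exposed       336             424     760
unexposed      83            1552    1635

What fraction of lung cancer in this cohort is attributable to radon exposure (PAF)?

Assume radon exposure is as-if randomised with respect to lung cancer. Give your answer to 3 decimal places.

PAF ≈ 0.710

p₁ = P(outcome | exposed) = 336/760 = 0.44211
p₀ = P(outcome | unexposed) = 83/1635 = 0.050765
Exposure prevalence π = 760/2395 = 0.31733; overall risk P(Y=1) = 0.17495.
Under exogeneity, PAF = [P(Y=1) − p₀]/P(Y=1).
PAF = (0.17495 − 0.050765) / 0.17495 ≈ 0.7098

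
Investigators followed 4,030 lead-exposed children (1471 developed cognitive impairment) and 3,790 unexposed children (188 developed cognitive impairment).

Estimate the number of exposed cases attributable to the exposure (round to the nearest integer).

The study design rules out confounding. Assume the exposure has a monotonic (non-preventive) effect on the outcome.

p₁ = P(outcome | exposed) = 1471/4030 = 0.36501
p₀ = P(outcome | unexposed) = 188/3790 = 0.049604
PN = (p₁ − p₀)/p₁ = (0.36501 − 0.049604) / 0.36501 ≈ 0.86410.
Attributable cases ≈ PN × (exposed cases) = 0.86410 × 1471 ≈ 1271.09.

about 1271 cases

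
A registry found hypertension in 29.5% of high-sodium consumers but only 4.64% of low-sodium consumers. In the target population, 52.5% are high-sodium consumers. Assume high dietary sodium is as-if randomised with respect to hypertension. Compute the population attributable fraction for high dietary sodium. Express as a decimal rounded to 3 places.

PAF ≈ 0.738

p₁ = 0.295, p₀ = 0.0464.
Overall risk P(Y=1) = π·p₁ + (1−π)·p₀ = 0.525×0.295 + 0.475×0.0464 = 0.17691.
Under exogeneity, PAF = [P(Y=1) − p₀] / P(Y=1).
PAF = (0.17691 − 0.0464) / 0.17691 ≈ 0.7377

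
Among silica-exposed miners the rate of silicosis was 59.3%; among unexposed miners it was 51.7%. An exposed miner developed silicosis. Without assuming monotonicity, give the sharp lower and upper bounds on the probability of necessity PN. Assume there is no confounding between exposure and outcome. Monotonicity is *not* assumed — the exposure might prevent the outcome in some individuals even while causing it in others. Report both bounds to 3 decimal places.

0.128 ≤ PN ≤ 0.815

p₁ = 0.593, p₀ = 0.517.
Under exogeneity alone the bounds on PN are max{0,(p₁−p₀)/p₁} ≤ PN ≤ min{1,(1−p₀)/p₁}.
  lower = (p₁ − p₀)/p₁ = 0.076 / 0.593 ≈ 0.1282
  upper = min{1, (1 − p₀)/p₁} = 0.483 / 0.593 ≈ 0.8145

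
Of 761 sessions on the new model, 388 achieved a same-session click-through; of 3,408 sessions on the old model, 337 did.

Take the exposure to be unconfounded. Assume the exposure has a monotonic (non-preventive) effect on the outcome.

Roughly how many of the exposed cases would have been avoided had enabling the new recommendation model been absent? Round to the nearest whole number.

about 313 cases

p₁ = P(outcome | exposed) = 388/761 = 0.50986
p₀ = P(outcome | unexposed) = 337/3408 = 0.098885
PN = (p₁ − p₀)/p₁ = (0.50986 − 0.098885) / 0.50986 ≈ 0.80605.
Attributable cases ≈ PN × (exposed cases) = 0.80605 × 388 ≈ 312.75.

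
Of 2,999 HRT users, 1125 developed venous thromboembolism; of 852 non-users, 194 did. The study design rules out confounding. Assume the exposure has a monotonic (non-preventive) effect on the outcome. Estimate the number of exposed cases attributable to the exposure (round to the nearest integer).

p₁ = P(outcome | exposed) = 1125/2999 = 0.37513
p₀ = P(outcome | unexposed) = 194/852 = 0.2277
PN = (p₁ − p₀)/p₁ = (0.37513 − 0.2277) / 0.37513 ≈ 0.39300.
Attributable cases ≈ PN × (exposed cases) = 0.39300 × 1125 ≈ 442.13.

about 442 cases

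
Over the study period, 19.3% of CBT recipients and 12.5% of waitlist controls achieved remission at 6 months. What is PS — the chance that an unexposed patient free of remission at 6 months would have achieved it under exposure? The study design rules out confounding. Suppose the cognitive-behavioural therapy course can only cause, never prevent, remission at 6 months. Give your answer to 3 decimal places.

p₁ = 0.193, p₀ = 0.125.
Under exogeneity and monotonicity, PS = (p₁ − p₀) / (1 − p₀).
PS = (0.193 − 0.125) / (1 − 0.125) = 0.068 / 0.875 ≈ 0.0777

PS ≈ 0.078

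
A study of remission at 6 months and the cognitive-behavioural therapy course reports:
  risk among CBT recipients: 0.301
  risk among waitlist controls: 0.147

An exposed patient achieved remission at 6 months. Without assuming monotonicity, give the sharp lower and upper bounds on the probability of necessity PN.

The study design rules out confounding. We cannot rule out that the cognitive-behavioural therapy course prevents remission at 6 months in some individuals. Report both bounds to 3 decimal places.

0.512 ≤ PN ≤ 1.000

Let p₁ = 0.301, p₀ = 0.147.
Under exogeneity alone the bounds on PN are max{0,(p₁−p₀)/p₁} ≤ PN ≤ min{1,(1−p₀)/p₁}.
  lower = (p₁ − p₀)/p₁ = 0.154 / 0.301 ≈ 0.5116
  upper = min{1, (1 − p₀)/p₁} = 0.853 / 0.301 ≈ 2.8339 → capped at 1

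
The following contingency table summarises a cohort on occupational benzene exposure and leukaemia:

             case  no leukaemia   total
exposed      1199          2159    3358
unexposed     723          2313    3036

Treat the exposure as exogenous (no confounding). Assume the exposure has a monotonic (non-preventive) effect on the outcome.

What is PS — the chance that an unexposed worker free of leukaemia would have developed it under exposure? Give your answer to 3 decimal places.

PS ≈ 0.156

p₁ = P(outcome | exposed) = 1199/3358 = 0.35706
p₀ = P(outcome | unexposed) = 723/3036 = 0.23814
Under exogeneity and monotonicity, PS = (p₁ − p₀) / (1 − p₀).
PS = (0.35706 − 0.23814) / (1 − 0.23814) = 0.11892 / 0.76186 ≈ 0.1561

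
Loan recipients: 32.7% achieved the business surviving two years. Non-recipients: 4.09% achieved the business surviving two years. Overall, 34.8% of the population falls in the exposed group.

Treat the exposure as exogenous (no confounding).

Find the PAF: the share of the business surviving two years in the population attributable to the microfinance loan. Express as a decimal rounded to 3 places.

PAF ≈ 0.709

p₁ = 0.327, p₀ = 0.0409.
Overall risk P(Y=1) = π·p₁ + (1−π)·p₀ = 0.348×0.327 + 0.652×0.0409 = 0.14046.
Under exogeneity, PAF = [P(Y=1) − p₀] / P(Y=1).
PAF = (0.14046 − 0.0409) / 0.14046 ≈ 0.7088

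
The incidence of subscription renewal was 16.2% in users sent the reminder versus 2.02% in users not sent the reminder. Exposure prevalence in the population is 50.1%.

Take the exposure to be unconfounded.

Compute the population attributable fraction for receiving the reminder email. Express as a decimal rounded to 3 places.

PAF ≈ 0.779

p₁ = 0.162, p₀ = 0.0202.
Overall risk P(Y=1) = π·p₁ + (1−π)·p₀ = 0.501×0.162 + 0.499×0.0202 = 0.091242.
Under exogeneity, PAF = [P(Y=1) − p₀] / P(Y=1).
PAF = (0.091242 − 0.0202) / 0.091242 ≈ 0.7786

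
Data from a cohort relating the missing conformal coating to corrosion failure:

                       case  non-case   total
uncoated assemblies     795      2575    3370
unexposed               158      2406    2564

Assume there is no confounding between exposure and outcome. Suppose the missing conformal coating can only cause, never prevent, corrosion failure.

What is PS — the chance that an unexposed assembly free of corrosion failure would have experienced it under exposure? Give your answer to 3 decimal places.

PS ≈ 0.186

p₁ = P(outcome | exposed) = 795/3370 = 0.23591
p₀ = P(outcome | unexposed) = 158/2564 = 0.061622
Under exogeneity and monotonicity, PS = (p₁ − p₀)/(1 − p₀).
PS = (0.23591 − 0.061622) / 0.93838 ≈ 0.1857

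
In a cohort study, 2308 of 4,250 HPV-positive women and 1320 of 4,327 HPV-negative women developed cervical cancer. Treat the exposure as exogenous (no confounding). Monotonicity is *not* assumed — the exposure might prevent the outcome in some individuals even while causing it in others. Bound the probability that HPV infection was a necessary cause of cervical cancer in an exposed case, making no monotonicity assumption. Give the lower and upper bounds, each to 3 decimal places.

p₁ = P(outcome | exposed) = 2308/4250 = 0.54306
p₀ = P(outcome | unexposed) = 1320/4327 = 0.30506
Under exogeneity alone the bounds on PN are max{0,(p₁−p₀)/p₁} ≤ PN ≤ min{1,(1−p₀)/p₁}.
  lower = (p₁ − p₀)/p₁ = 0.238 / 0.54306 ≈ 0.4383
  upper = min{1, (1 − p₀)/p₁} = 0.69494 / 0.54306 ≈ 1.2797 → capped at 1

0.438 ≤ PN ≤ 1.000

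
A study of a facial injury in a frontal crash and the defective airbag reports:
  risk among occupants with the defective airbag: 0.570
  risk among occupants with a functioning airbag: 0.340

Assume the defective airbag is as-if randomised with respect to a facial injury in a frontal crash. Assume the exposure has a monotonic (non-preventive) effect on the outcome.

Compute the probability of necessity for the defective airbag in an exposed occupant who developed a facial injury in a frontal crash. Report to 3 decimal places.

PN ≈ 0.404

Let p₁ = 0.57, p₀ = 0.34.
Under exogeneity and monotonicity, PN = (p₁ − p₀) / p₁.
PN = (0.57 − 0.34) / 0.57 = 0.23 / 0.57 ≈ 0.4035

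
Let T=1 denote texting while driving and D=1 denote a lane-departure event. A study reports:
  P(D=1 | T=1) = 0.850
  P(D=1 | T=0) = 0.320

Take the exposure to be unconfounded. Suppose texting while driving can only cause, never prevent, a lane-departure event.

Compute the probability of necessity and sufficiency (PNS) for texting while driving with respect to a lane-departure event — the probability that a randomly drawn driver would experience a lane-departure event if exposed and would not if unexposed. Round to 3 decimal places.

Let p₁ = 0.85, p₀ = 0.32.
Under exogeneity and monotonicity, PNS = p₁ − p₀.
PNS = 0.85 − 0.32 = 0.53

PNS ≈ 0.530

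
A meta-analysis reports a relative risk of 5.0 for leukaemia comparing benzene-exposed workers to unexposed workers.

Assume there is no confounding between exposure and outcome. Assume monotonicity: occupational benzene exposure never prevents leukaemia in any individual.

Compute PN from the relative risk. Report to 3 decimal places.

Under exogeneity and monotonicity, PN = (RR − 1) / RR = 1 − 1/RR.
PN = (5.0 − 1) / 5.0 = 4 / 5.0 ≈ 0.8000

PN ≈ 0.800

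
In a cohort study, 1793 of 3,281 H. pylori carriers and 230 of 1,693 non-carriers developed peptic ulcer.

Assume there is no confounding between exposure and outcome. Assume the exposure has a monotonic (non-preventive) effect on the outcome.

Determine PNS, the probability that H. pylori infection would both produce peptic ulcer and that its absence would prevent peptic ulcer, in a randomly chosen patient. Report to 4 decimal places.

p₁ = P(outcome | exposed) = 1793/3281 = 0.54648
p₀ = P(outcome | unexposed) = 230/1693 = 0.13585
Under exogeneity and monotonicity, PNS = p₁ − p₀.
PNS = 0.54648 − 0.13585 = 0.41063

PNS ≈ 0.4106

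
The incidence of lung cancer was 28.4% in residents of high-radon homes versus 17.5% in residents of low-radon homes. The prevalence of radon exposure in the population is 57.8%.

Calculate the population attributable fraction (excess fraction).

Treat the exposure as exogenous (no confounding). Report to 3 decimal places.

p₁ = 0.284, p₀ = 0.175.
Overall risk P(Y=1) = π·p₁ + (1−π)·p₀ = 0.578×0.284 + 0.422×0.175 = 0.238.
Under exogeneity, PAF = [P(Y=1) − p₀] / P(Y=1).
PAF = (0.238 − 0.175) / 0.238 ≈ 0.2647

PAF ≈ 0.265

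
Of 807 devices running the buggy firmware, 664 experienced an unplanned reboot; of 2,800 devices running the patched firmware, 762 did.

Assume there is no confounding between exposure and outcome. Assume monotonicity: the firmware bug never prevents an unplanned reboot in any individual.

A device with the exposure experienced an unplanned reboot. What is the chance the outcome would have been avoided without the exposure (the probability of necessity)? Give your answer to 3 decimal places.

PN ≈ 0.669

p₁ = P(outcome | exposed) = 664/807 = 0.8228
p₀ = P(outcome | unexposed) = 762/2800 = 0.27214
Under exogeneity and monotonicity, PN = (p₁ − p₀) / p₁.
PN = (0.8228 − 0.27214) / 0.8228 = 0.55066 / 0.8228 ≈ 0.6692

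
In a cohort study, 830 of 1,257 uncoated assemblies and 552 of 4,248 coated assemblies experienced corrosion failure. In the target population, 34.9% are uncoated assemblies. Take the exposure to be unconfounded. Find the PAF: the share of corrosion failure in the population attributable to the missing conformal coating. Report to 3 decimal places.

p₁ = P(outcome | exposed) = 830/1257 = 0.6603
p₀ = P(outcome | unexposed) = 552/4248 = 0.12994
Overall risk P(Y=1) = π·p₁ + (1−π)·p₀ = 0.349×0.6603 + 0.651×0.12994 = 0.31504.
Under exogeneity, PAF = [P(Y=1) − p₀] / P(Y=1).
PAF = (0.31504 − 0.12994) / 0.31504 ≈ 0.5875

PAF ≈ 0.588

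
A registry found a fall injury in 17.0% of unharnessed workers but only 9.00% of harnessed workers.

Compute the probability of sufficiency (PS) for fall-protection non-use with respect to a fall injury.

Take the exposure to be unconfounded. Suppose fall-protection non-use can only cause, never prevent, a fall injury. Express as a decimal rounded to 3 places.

p₁ = 0.17, p₀ = 0.09.
Under exogeneity and monotonicity, PS = (p₁ − p₀) / (1 − p₀).
PS = (0.17 − 0.09) / (1 − 0.09) = 0.08 / 0.91 ≈ 0.0879

PS ≈ 0.088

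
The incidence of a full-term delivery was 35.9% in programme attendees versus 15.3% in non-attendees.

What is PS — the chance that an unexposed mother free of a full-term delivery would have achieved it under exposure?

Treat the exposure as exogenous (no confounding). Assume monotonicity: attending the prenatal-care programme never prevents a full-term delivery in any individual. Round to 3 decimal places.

p₁ = 0.359, p₀ = 0.153.
Under exogeneity and monotonicity, PS = (p₁ − p₀) / (1 − p₀).
PS = (0.359 − 0.153) / (1 − 0.153) = 0.206 / 0.847 ≈ 0.2432

PS ≈ 0.243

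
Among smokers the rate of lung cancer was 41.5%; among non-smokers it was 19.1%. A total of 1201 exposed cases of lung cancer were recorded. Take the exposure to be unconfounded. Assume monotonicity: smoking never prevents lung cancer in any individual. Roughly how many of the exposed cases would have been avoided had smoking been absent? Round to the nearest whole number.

about 648 cases

p₁ = 0.415, p₀ = 0.191.
PN = (p₁ − p₀)/p₁ = (0.415 − 0.191) / 0.415 ≈ 0.53976.
Attributable cases ≈ PN × (exposed cases) = 0.53976 × 1201 ≈ 648.25.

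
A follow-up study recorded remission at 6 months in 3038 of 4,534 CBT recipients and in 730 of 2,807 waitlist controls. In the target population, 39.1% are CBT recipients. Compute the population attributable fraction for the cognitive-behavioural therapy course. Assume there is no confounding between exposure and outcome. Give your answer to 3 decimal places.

PAF ≈ 0.381

p₁ = P(outcome | exposed) = 3038/4534 = 0.67005
p₀ = P(outcome | unexposed) = 730/2807 = 0.26006
Overall risk P(Y=1) = π·p₁ + (1−π)·p₀ = 0.391×0.67005 + 0.609×0.26006 = 0.42037.
Under exogeneity, PAF = [P(Y=1) − p₀] / P(Y=1).
PAF = (0.42037 − 0.26006) / 0.42037 ≈ 0.3813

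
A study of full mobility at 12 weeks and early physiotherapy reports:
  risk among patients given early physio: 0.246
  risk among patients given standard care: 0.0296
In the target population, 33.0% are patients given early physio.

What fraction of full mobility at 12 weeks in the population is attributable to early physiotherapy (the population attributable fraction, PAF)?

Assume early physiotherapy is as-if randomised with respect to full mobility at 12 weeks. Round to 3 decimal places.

Let p₁ = 0.246, p₀ = 0.0296.
Overall risk P(Y=1) = π·p₁ + (1−π)·p₀ = 0.33×0.246 + 0.67×0.0296 = 0.10101.
Under exogeneity, PAF = [P(Y=1) − p₀] / P(Y=1).
PAF = (0.10101 − 0.0296) / 0.10101 ≈ 0.7070

PAF ≈ 0.707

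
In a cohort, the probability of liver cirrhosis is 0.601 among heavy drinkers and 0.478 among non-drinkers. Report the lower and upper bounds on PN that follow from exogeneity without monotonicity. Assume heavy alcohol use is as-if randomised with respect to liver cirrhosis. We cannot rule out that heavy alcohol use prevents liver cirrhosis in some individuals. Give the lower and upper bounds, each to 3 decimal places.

0.205 ≤ PN ≤ 0.869

Let p₁ = 0.601, p₀ = 0.478.
Under exogeneity alone the bounds on PN are max{0,(p₁−p₀)/p₁} ≤ PN ≤ min{1,(1−p₀)/p₁}.
  lower = (p₁ − p₀)/p₁ = 0.123 / 0.601 ≈ 0.2047
  upper = min{1, (1 − p₀)/p₁} = 0.522 / 0.601 ≈ 0.8686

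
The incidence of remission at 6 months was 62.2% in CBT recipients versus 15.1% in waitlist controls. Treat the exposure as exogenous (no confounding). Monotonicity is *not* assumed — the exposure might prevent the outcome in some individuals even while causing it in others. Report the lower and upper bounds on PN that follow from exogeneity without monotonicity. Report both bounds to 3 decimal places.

0.757 ≤ PN ≤ 1.000

p₁ = 0.622, p₀ = 0.151.
Under exogeneity alone the bounds on PN are max{0,(p₁−p₀)/p₁} ≤ PN ≤ min{1,(1−p₀)/p₁}.
  lower = (p₁ − p₀)/p₁ = 0.471 / 0.622 ≈ 0.7572
  upper = min{1, (1 − p₀)/p₁} = 0.849 / 0.622 ≈ 1.3650 → capped at 1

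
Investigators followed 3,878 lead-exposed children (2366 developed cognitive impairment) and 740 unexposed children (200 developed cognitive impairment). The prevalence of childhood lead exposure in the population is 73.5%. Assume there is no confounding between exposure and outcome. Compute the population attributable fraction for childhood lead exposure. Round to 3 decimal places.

p₁ = P(outcome | exposed) = 2366/3878 = 0.61011
p₀ = P(outcome | unexposed) = 200/740 = 0.27027
Overall risk P(Y=1) = π·p₁ + (1−π)·p₀ = 0.735×0.61011 + 0.265×0.27027 = 0.52005.
Under exogeneity, PAF = [P(Y=1) − p₀] / P(Y=1).
PAF = (0.52005 − 0.27027) / 0.52005 ≈ 0.4803

PAF ≈ 0.480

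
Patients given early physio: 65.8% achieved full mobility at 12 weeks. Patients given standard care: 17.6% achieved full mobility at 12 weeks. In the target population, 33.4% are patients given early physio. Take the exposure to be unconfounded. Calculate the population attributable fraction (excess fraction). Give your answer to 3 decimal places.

PAF ≈ 0.478

p₁ = 0.658, p₀ = 0.176.
Overall risk P(Y=1) = π·p₁ + (1−π)·p₀ = 0.334×0.658 + 0.666×0.176 = 0.33699.
Under exogeneity, PAF = [P(Y=1) − p₀] / P(Y=1).
PAF = (0.33699 − 0.176) / 0.33699 ≈ 0.4777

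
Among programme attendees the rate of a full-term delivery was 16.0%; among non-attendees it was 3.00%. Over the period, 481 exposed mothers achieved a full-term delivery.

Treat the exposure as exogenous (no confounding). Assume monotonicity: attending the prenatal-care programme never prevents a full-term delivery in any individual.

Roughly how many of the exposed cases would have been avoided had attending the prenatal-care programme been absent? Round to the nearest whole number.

about 391 cases

p₁ = 0.16, p₀ = 0.03.
PN = (p₁ − p₀)/p₁ = (0.16 − 0.03) / 0.16 ≈ 0.81250.
Attributable cases ≈ PN × (exposed cases) = 0.81250 × 481 ≈ 390.81.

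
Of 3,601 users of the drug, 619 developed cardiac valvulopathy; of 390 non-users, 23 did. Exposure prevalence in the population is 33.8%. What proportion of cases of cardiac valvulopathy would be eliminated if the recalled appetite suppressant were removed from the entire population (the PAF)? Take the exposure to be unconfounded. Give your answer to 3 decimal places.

p₁ = P(outcome | exposed) = 619/3601 = 0.1719
p₀ = P(outcome | unexposed) = 23/390 = 0.058974
Overall risk P(Y=1) = π·p₁ + (1−π)·p₀ = 0.338×0.1719 + 0.662×0.058974 = 0.097142.
Under exogeneity, PAF = [P(Y=1) − p₀] / P(Y=1).
PAF = (0.097142 − 0.058974) / 0.097142 ≈ 0.3929

PAF ≈ 0.393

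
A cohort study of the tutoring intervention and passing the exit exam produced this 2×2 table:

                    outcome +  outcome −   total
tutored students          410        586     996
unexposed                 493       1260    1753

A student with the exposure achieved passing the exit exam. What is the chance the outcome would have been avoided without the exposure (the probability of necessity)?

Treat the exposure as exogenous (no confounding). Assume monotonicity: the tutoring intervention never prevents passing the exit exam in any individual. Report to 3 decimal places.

p₁ = P(outcome | exposed) = 410/996 = 0.41165
p₀ = P(outcome | unexposed) = 493/1753 = 0.28123
Under exogeneity and monotonicity, PN = (p₁ − p₀) / p₁.
PN = (0.41165 − 0.28123) / 0.41165 = 0.13041 / 0.41165 ≈ 0.3168

PN ≈ 0.317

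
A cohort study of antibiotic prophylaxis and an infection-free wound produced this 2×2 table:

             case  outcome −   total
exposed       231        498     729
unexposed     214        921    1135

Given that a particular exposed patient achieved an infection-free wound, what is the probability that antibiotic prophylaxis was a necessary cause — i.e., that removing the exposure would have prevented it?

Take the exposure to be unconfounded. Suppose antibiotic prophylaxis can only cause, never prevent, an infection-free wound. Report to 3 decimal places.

PN ≈ 0.405

p₁ = P(outcome | exposed) = 231/729 = 0.31687
p₀ = P(outcome | unexposed) = 214/1135 = 0.18855
Under exogeneity and monotonicity, PN = (p₁ − p₀)/p₁.
PN = (0.31687 − 0.18855) / 0.31687 ≈ 0.4050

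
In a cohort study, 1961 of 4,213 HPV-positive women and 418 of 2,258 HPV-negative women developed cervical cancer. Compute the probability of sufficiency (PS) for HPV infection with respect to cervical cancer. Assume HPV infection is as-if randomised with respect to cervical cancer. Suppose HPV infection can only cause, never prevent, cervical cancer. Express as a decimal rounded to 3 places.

PS ≈ 0.344

p₁ = P(outcome | exposed) = 1961/4213 = 0.46546
p₀ = P(outcome | unexposed) = 418/2258 = 0.18512
Under exogeneity and monotonicity, PS = (p₁ − p₀) / (1 − p₀).
PS = (0.46546 − 0.18512) / (1 − 0.18512) = 0.28034 / 0.81488 ≈ 0.3440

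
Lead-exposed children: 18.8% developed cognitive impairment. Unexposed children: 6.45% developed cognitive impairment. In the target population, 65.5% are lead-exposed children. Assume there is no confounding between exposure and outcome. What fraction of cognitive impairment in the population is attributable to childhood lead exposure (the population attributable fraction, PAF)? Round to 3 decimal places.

PAF ≈ 0.556

p₁ = 0.188, p₀ = 0.0645.
Overall risk P(Y=1) = π·p₁ + (1−π)·p₀ = 0.655×0.188 + 0.345×0.0645 = 0.14539.
Under exogeneity, PAF = [P(Y=1) − p₀] / P(Y=1).
PAF = (0.14539 − 0.0645) / 0.14539 ≈ 0.5564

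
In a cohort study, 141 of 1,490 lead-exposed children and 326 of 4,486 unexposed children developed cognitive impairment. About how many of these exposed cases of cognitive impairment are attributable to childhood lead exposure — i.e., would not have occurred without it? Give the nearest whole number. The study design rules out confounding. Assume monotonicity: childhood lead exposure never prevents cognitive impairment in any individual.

about 33 cases

p₁ = P(outcome | exposed) = 141/1490 = 0.094631
p₀ = P(outcome | unexposed) = 326/4486 = 0.072671
PN = (p₁ − p₀)/p₁ = (0.094631 − 0.072671) / 0.094631 ≈ 0.23206.
Attributable cases ≈ PN × (exposed cases) = 0.23206 × 141 ≈ 32.72.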